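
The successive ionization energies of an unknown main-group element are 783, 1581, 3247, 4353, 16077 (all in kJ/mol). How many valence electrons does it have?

Look for the largest jump between consecutive ionization energies: IE5/IE4 ≈ 3.7, far larger than any earlier ratio.
That jump marks the point where a core electron is being removed. So the atom has 4 valence electrons.

4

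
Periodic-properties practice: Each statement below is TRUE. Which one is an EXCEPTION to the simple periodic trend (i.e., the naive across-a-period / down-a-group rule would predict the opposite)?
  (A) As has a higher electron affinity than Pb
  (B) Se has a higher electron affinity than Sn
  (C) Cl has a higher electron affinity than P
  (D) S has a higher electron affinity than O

(D)

The general trend: electron affinity increases across a period and decreases down a group.
(A) As (period 4, group 15) vs Pb (period 6, group 14): the stated order agrees with the simple trend.
(B) Se (period 4, group 16) vs Sn (period 5, group 14): the stated order agrees with the simple trend.
(C) Cl (period 3, group 17) vs P (period 3, group 15): the stated order agrees with the simple trend.
(D) S (period 3, group 16) vs O (period 2, group 16): the stated order contradicts the simple trend.
The exception is (D): the compact 2p subshell of O repels the added electron more than S's larger 3p does.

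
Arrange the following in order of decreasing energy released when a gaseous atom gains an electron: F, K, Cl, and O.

O is in period 2, group 16; F is in period 2, group 17; Cl is in period 3, group 17; K is in period 4, group 1.
Electron affinity generally becomes more exothermic across a period toward the halogens and less exothermic down a group.
Here both period and group differ, so the two effects have to be weighed against each other.
O > K: both effects reinforce here, so O is clearly the higher of the two.
F > O: F lies to the right of O in period 2, so the across-period effect alone puts F higher.
Cl > F: this pair runs against the simple trend — see the exception note.
Note the exception: Cl has a higher electron affinity than F, contrary to the simple trend — F's small 2p subshell makes the incoming electron feel strong e⁻–e⁻ repulsion, so Cl actually releases more energy on gaining an electron.
For reference (kJ/mol): O 141, F 328, Cl 349, K 48.
So from highest to lowest: Cl > F > O > K.

Cl > F > O > K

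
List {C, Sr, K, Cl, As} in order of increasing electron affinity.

Electron affinity generally becomes more exothermic across a period toward the halogens and less exothermic down a group.
Neither a single period nor a single group — weigh both effects.
K > Sr: period and group pull opposite ways; the down-group shift dominates (48 vs 5 kJ/mol).
As > K: both are in period 4; the period trend gives As the larger value.
C > As: period and group pull opposite ways; the down-group shift dominates (122 vs 78 kJ/mol).
Cl > C: the two effects oppose for this pair; the across-period effect wins (349 vs 122 kJ/mol).
For reference (kJ/mol): C 122, Cl 349, K 48, As 78, Sr 5.
So from lowest to highest: Sr < K < As < C < Cl.

Sr < K < As < C < Cl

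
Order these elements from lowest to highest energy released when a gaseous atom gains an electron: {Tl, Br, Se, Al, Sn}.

Al is in period 3, group 13; Se is in period 4, group 16; Br is in period 4, group 17; Sn is in period 5, group 14; Tl is in period 6, group 13.
Atoms with high Z_eff and room in the valence shell (especially the halogens) have the most exothermic electron affinities.
These span different periods and groups, so the two trends combine.
Al > Tl: Al sits above Tl in group 13, so the down-group effect alone puts Al higher.
Sn > Al: period and group pull opposite ways; the across-period shift dominates (107 vs 42 kJ/mol).
Se > Sn: relative to Sn, both the across-period and down-group shifts push Se's electron affinity up.
Br > Se: Br lies to the right of Se in period 4, so the across-period effect alone puts Br higher.
Tabulated electron affinity (kJ/mol): Al 42, Se 195, Br 325, Sn 107, Tl 19.
So from lowest to highest: Tl < Al < Sn < Se < Br.

Tl, Al, Sn, Se, Br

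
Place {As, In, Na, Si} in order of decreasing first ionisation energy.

Na is in period 3, group 1; Si is in period 3, group 14; As is in period 4, group 15; In is in period 5, group 13.
IE₁ increases left→right with effective nuclear charge and decreases top→bottom as the valence shell moves farther out.
Here both period and group differ, so the two effects have to be weighed against each other.
In > Na: the two effects oppose for this pair; the across-period effect wins (558 vs 496 kJ/mol).
Si > In: both effects reinforce here, so Si is clearly the higher of the two.
As > Si: the two effects oppose for this pair; the across-period effect wins (947 vs 786 kJ/mol).
Tabulated first ionization energy (kJ/mol): Na 496, Si 786, As 947, In 558.
So from highest to lowest: As > Si > In > Na.

As, Si, In, Na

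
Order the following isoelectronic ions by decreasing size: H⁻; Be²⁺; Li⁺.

All of these have 2 electrons, so size is governed by nuclear charge alone: the more protons, the stronger the pull on the same electron cloud, and the smaller the ion.
Nuclear charges: Be²⁺ (Z=4), Li⁺ (Z=3), H⁻ (Z=1).
Largest to smallest: H⁻ > Li⁺ > Be²⁺.

H⁻ > Li⁺ > Be²⁺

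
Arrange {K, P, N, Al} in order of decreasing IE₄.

Al > N > K > P

The fourth ionization energy removes an electron from the +3 ion. For each element: K³⁺ is already 2 electrons into the core; P³⁺ still has 2 valence electrons; N³⁺ still has 2 valence electrons; Al³⁺ is the bare [Ne] core.
Usually core removal costs more than valence removal, but here the competition is close: a tightly held n=2 valence electron can cost more to remove than an n=3 core electron, so the actual values have to decide it.
Valence configurations: P³⁺ [Ne]3s², N³⁺ [He]2s².
The numbers (kJ/mol): K 5877, P 4964, N 7475, Al 11577.
So the fourth ionization energies run P < K < N < Al.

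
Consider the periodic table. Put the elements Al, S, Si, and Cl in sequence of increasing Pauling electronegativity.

Al is in period 3, group 13; Si is in period 3, group 14; S is in period 3, group 16; Cl is in period 3, group 17.
Atoms toward the upper right of the periodic table pull bonding electrons most strongly.
All lie in period 3, so electronegativity increases left to right.
So from lowest to highest: Al < Si < S < Cl.

Al < Si < S < Cl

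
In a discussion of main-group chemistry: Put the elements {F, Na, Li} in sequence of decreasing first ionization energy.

Li is in period 2, group 1; F is in period 2, group 17; Na is in period 3, group 1.
First ionization energy rises across a period (greater Z_eff holds electrons more tightly) and falls down a group (valence electrons are farther from the nucleus).
Here both period and group differ, so the two effects have to be weighed against each other.
Li > Na: Li sits above Na in group 1, so the down-group effect alone puts Li higher.
F > Li: both are in period 2; the period trend gives F the larger value.
For reference (kJ/mol): Li 520, F 1681, Na 496.
So from highest to lowest: F > Li > Na.

F, Li, Na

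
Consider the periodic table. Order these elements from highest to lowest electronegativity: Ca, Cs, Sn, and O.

O is in period 2, group 16; Ca is in period 4, group 2; Sn is in period 5, group 14; Cs is in period 6, group 1.
EN rises left→right (higher Z_eff, smaller atoms) and falls top→bottom (larger, more shielded atoms).
These span different periods and groups, so the two trends combine.
Ca > Cs: both effects reinforce here, so Ca is clearly the higher of the two.
Sn > Ca: period and group pull opposite ways; the across-period shift dominates (1.96 vs 1.00).
O > Sn: relative to Sn, both the across-period and down-group shifts push O's electronegativity up.
Tabulated electronegativity (Pauling): O 3.44, Ca 1.00, Sn 1.96, Cs 0.79.
So from highest to lowest: O > Sn > Ca > Cs.

O > Sn > Ca > Cs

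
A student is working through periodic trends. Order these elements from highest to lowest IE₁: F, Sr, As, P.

F > P > As > Sr

F is in period 2, group 17; P is in period 3, group 15; As is in period 4, group 15; Sr is in period 5, group 2.
Across a period the outer electron is held more tightly (higher IE₁); down a group it sits in a higher shell, more shielded, and comes off more easily.
Neither a single period nor a single group — weigh both effects.
As > Sr: relative to Sr, both the across-period and down-group shifts push As's first ionization energy up.
P > As: they share group 15; the group trend gives P the larger value.
F > P: relative to P, both the across-period and down-group shifts push F's first ionization energy up.
For reference (kJ/mol): F 1681, P 1012, As 947, Sr 550.
So from highest to lowest: F > P > As > Sr.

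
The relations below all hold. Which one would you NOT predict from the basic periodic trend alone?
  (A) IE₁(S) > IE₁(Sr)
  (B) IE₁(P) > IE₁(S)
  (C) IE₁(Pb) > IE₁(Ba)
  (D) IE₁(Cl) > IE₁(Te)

(B)

The general trend: first ionization energy increases across a period and decreases down a group.
(A) S (period 3, group 16) vs Sr (period 5, group 2): the stated order agrees with the simple trend.
(B) P (period 3, group 15) vs S (period 3, group 16): the stated order contradicts the simple trend.
(C) Pb (period 6, group 14) vs Ba (period 6, group 2): the stated order agrees with the simple trend.
(D) Cl (period 3, group 17) vs Te (period 5, group 16): the stated order agrees with the simple trend.
The exception is (B): S (3p⁴) ionizes more easily than half-filled P (3p³) because the paired 3p electron in S is pushed out by e⁻–e⁻ repulsion.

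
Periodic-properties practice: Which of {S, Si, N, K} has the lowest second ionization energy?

Si

IE_2 is the cost of taking one more electron from the +1 cation: S⁺ still has 5 valence electrons; Si⁺ still has 3 valence electrons; N⁺ still has 4 valence electrons; K⁺ is the bare [Ar] core.
Pulling an electron out of a noble-gas core costs far more than removing a remaining valence electron, so K sits at the high end of IE_2.
Valence configurations: S⁺ [Ne]3s²3p³, Si⁺ [Ne]3s²3p¹, N⁺ [He]2s²2p².
The numbers (kJ/mol): S 2252, Si 1577, N 2856, K 3052.
Overall IE_2 order: Si < S < N < K.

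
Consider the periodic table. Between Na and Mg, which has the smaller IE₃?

Consider each +2 ion: Na²⁺ is already 1 electron into the core; Mg²⁺ is the bare [Ne] core.
All of these are removing an electron from a noble-gas core or deeper; the smaller core (lower principal quantum number) is held far more tightly, and within a period the higher nuclear charge binds the same core more tightly.
The numbers (kJ/mol): Na 6910, Mg 7733.
Putting it together, IE_3: Na < Mg.

Na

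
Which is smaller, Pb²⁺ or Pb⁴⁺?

Pb⁴⁺

Both ions have Z = 82 protons, but Pb⁴⁺ has lost more electrons, so its remaining electrons feel a larger effective nuclear charge per electron and are pulled in more tightly.
Higher positive charge → smaller ion, so Pb²⁺ > Pb⁴⁺.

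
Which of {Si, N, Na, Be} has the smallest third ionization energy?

The third ionization energy removes an electron from the +2 ion. For each element: Si²⁺ still has 2 valence electrons; N²⁺ still has 3 valence electrons; Na²⁺ is already 1 electron into the core; Be²⁺ is the bare [He] core.
Breaking into a closed-shell core is much more expensive than removing a leftover valence electron — Na and Be have the largest IE_3 here.
Valence configurations: Si²⁺ [Ne]3s², N²⁺ [He]2s²2p¹.
Approximate IE_3 values (kJ/mol): Si 3232, N 4578, Na 6910, Be 14849.
Overall IE_3 order: Si < N < Na < Be.

Si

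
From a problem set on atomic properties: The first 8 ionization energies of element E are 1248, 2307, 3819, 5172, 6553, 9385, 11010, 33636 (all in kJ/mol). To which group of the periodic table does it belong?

Look for the largest jump between consecutive ionization energies: IE8/IE7 ≈ 3.1, far larger than any earlier ratio.
That jump marks the point where a core electron is being removed. So the atom has 7 valence electrons.
A main-group element with 7 valence electrons is in group 17.

Group 17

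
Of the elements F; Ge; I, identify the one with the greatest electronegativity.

Electronegativity increases across a period and decreases down a group, tracking effective nuclear charge and atomic size.
Neither a single period nor a single group — weigh both effects.
I > Ge: the two effects oppose for this pair; the across-period effect wins (2.66 vs 2.01).
F > I: they share group 17; the group trend gives F the larger value.
Tabulated electronegativity (Pauling): F 3.98, Ge 2.01, I 2.66.
The greatest electronegativity among these belongs to F.

F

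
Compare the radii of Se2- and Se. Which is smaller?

Se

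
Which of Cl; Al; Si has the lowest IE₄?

The fourth ionization energy removes an electron from the +3 ion. For each element: Cl³⁺ still has 4 valence electrons; Al³⁺ is the bare [Ne] core; Si³⁺ still has 1 valence electron.
Breaking into a closed-shell core is much more expensive than removing a leftover valence electron — Al has the largest IE_4 here.
Valence configurations: Cl³⁺ [Ne]3s²3p², Si³⁺ [Ne]3s¹.
The numbers (kJ/mol): Cl 5159, Al 11577, Si 4356.
Putting it together, IE_4: Si < Cl < Al.

Si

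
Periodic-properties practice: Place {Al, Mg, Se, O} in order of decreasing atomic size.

Mg, Al, Se, O

O is in period 2, group 16; Mg is in period 3, group 2; Al is in period 3, group 13; Se is in period 4, group 16.
Moving right in a period, electrons are added to the same shell under a stronger nuclear pull, so atoms get smaller; moving down, a new shell is opened and atoms get larger.
These span different periods and groups, so the two trends combine.
Se > O: Se sits below O in group 16, so the down-group effect alone puts Se larger.
Al > Se: period and group pull opposite ways; the across-period shift dominates (126 vs 116 pm).
Mg > Al: Mg lies to the left of Al in period 3, so the across-period effect alone puts Mg larger.
Approximate values (pm): O 63, Mg 139, Al 126, Se 116.
So from largest to smallest: Mg > Al > Se > O.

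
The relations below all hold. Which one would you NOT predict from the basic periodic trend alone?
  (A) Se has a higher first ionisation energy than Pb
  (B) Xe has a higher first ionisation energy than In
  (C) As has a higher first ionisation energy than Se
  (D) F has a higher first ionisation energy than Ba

The general trend: first ionisation energy increases across a period and decreases down a group.
(A) Se (period 4, group 16) vs Pb (period 6, group 14): the stated order agrees with the simple trend.
(B) Xe (period 5, group 18) vs In (period 5, group 13): the stated order agrees with the simple trend.
(C) As (period 4, group 15) vs Se (period 4, group 16): the stated order contradicts the simple trend.
(D) F (period 2, group 17) vs Ba (period 6, group 2): the stated order agrees with the simple trend.
The exception is (C): Se (4p⁴) ionizes more easily than half-filled As (4p³).

(C)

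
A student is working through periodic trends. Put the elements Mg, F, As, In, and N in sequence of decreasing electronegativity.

F, N, As, In, Mg

N is in period 2, group 15; F is in period 2, group 17; Mg is in period 3, group 2; As is in period 4, group 15; In is in period 5, group 13.
Atoms toward the upper right of the periodic table pull bonding electrons most strongly.
Here both period and group differ, so the two effects have to be weighed against each other.
In > Mg: the two effects oppose for this pair; the across-period effect wins (1.78 vs 1.31).
As > In: relative to In, both the across-period and down-group shifts push As's electronegativity up.
N > As: they share group 15; the group trend gives N the larger value.
F > N: F lies to the right of N in period 2, so the across-period effect alone puts F higher.
For reference (Pauling): N 3.04, F 3.98, Mg 1.31, As 2.18, In 1.78.
So from highest to lowest: F > N > As > In > Mg.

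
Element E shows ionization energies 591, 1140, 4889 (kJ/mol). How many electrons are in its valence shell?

2

Look for the largest jump between consecutive ionization energies: IE3/IE2 ≈ 4.3, far larger than any earlier ratio.
That jump marks the point where a core electron is being removed. So the atom has 2 valence electrons.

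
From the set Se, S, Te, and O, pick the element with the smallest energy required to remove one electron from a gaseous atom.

O is in period 2, group 16; S is in period 3, group 16; Se is in period 4, group 16; Te is in period 5, group 16.
Across a period the outer electron is held more tightly (higher IE₁); down a group it sits in a higher shell, more shielded, and comes off more easily.
All are in group 16, so first ionization energy increases up the group.
The smallest energy required to remove one electron from a gaseous atom among these belongs to Te.

Te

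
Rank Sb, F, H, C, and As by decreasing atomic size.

Sb > As > C > F > H

H is in period 1, group 1; C is in period 2, group 14; F is in period 2, group 17; As is in period 4, group 15; Sb is in period 5, group 15.
Across a period the added protons contract the valence shell; down a group each new principal shell makes the atom larger.
Here both period and group differ, so the two effects have to be weighed against each other.
F > H: period and group pull opposite ways; the down-group shift dominates (64 vs 32 pm).
C > F: both are in period 2; the period trend gives C the larger value.
As > C: the two effects oppose for this pair; the down-group effect wins (121 vs 75 pm).
Sb > As: they share group 15; the group trend gives Sb the larger value.
For reference (pm): H 32, C 75, F 64, As 121, Sb 140.
So from largest to smallest: Sb > As > C > F > H.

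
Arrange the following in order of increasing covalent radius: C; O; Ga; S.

O < C < S < Ga

C is in period 2, group 14; O is in period 2, group 16; S is in period 3, group 16; Ga is in period 4, group 13.
Atomic radius shrinks across a period as nuclear charge pulls the same shell inward, and grows down a group as new shells are added.
Neither a single period nor a single group — weigh both effects.
C > O: both are in period 2; the period trend gives C the larger value.
S > C: period and group pull opposite ways; the down-group shift dominates (103 vs 75 pm).
Ga > S: relative to S, both the across-period and down-group shifts push Ga's atomic radius up.
Approximate values (pm): C 75, O 63, S 103, Ga 124.
So from smallest to largest: O < C < S < Ga.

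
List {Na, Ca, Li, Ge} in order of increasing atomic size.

Ge, Li, Na, Ca

Li is in period 2, group 1; Na is in period 3, group 1; Ca is in period 4, group 2; Ge is in period 4, group 14.
Across a period the added protons contract the valence shell; down a group each new principal shell makes the atom larger.
Neither a single period nor a single group — weigh both effects.
Li > Ge: period and group pull opposite ways; the across-period shift dominates (133 vs 121 pm).
Na > Li: Na sits below Li in group 1, so the down-group effect alone puts Na larger.
Ca > Na: the two effects oppose for this pair; the down-group effect wins (171 vs 155 pm).
Approximate values (pm): Li 133, Na 155, Ca 171, Ge 121.
So from smallest to largest: Ge < Li < Na < Ca.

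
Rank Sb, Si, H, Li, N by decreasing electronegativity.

H is in period 1, group 1; Li is in period 2, group 1; N is in period 2, group 15; Si is in period 3, group 14; Sb is in period 5, group 15.
Atoms toward the upper right of the periodic table pull bonding electrons most strongly.
Here both period and group differ, so the two effects have to be weighed against each other.
Si > Li: period and group pull opposite ways; the across-period shift dominates (1.90 vs 0.98).
Sb > Si: the two effects oppose for this pair; the across-period effect wins (2.05 vs 1.90).
H > Sb: period and group pull opposite ways; the down-group shift dominates (2.20 vs 2.05).
N > H: the two effects oppose for this pair; the across-period effect wins (3.04 vs 2.20).
Tabulated electronegativity (Pauling): H 2.20, Li 0.98, N 3.04, Si 1.90, Sb 2.05.
So from highest to lowest: N > H > Sb > Si > Li.

N, H, Sb, Si, Li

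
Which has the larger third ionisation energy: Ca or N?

After 2 electrons have been removed, what remains? Ca²⁺ is the bare [Ar] core; N²⁺ still has 3 valence electrons.
Pulling an electron out of a noble-gas core costs far more than removing a remaining valence electron, so Ca sits at the high end of IE_3.
The numbers (kJ/mol): Ca 4912, N 4578.
Hence IE_3: N < Ca.

Ca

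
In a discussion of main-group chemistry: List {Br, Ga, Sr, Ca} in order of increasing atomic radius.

Br < Ga < Ca < Sr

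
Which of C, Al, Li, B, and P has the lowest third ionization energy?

Al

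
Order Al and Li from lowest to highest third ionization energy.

Al < Li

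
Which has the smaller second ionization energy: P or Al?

After 1 electron has been removed, what remains? P⁺ still has 4 valence electrons; Al⁺ still has 2 valence electrons.
All are still removing valence electrons, so compare the +1 ions as you would atoms: IE_2 generally rises across a period (higher Z_eff) and falls down a group (larger shell), subject to the usual subshell exceptions.
Valence configurations: P⁺ [Ne]3s²3p², Al⁺ [Ne]3s².
Tabulated IE_2 (kJ/mol): P 1907, Al 1817.
Hence IE_2: Al < P.

Al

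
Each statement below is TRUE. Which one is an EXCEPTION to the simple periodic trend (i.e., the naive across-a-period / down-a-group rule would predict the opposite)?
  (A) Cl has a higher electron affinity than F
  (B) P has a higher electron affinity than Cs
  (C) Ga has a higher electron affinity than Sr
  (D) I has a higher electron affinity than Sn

The general trend: electron affinity increases across a period and decreases down a group.
(A) Cl (period 3, group 17) vs F (period 2, group 17): the stated order contradicts the simple trend.
(B) P (period 3, group 15) vs Cs (period 6, group 1): the stated order agrees with the simple trend.
(C) Ga (period 4, group 13) vs Sr (period 5, group 2): the stated order agrees with the simple trend.
(D) I (period 5, group 17) vs Sn (period 5, group 14): the stated order agrees with the simple trend.
The exception is (A): F's small 2p subshell makes the incoming electron feel strong e⁻–e⁻ repulsion, so Cl actually releases more energy on gaining an electron.

(A)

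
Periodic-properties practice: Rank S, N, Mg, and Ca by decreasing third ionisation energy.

Mg, Ca, N, S

IE_3 is the cost of taking one more electron from the +2 cation: S²⁺ still has 4 valence electrons; N²⁺ still has 3 valence electrons; Mg²⁺ is the bare [Ne] core; Ca²⁺ is the bare [Ar] core.
Core electrons are held far more tightly than valence electrons, so Ca and Mg top the IE_3 order.
Valence configurations: S²⁺ [Ne]3s²3p², N²⁺ [He]2s²2p¹.
Approximate IE_3 values (kJ/mol): S 3357, N 4578, Mg 7733, Ca 4912.
Hence IE_3: S < N < Ca < Mg.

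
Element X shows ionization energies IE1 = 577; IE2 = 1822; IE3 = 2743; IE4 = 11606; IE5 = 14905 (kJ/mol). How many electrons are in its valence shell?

3

Look for the largest jump between consecutive ionization energies: IE4/IE3 ≈ 4.2, far larger than any earlier ratio.
That jump marks the point where a core electron is being removed. So the atom has 3 valence electrons.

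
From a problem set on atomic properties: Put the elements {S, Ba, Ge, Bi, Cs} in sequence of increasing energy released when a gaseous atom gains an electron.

S is in period 3, group 16; Ge is in period 4, group 14; Cs is in period 6, group 1; Ba is in period 6, group 2; Bi is in period 6, group 15.
Adding an electron releases more energy for atoms nearer the top right (short of the noble gases).
These span different periods and groups, so the two trends combine.
Cs > Ba: this pair runs against the simple trend — see the exception note.
Bi > Cs: Bi lies to the right of Cs in period 6, so the across-period effect alone puts Bi higher.
Ge > Bi: period and group pull opposite ways; the down-group shift dominates (119 vs 91 kJ/mol).
S > Ge: relative to Ge, both the across-period and down-group shifts push S's electron affinity up.
Note the exception: Cs has a higher electron affinity than Ba, contrary to the simple trend — adding an electron to Ba (ns²) has to open a new, higher-energy np subshell, which is unfavourable.
Approximate values (kJ/mol): S 200, Ge 119, Cs 46, Ba 14, Bi 91.
So from lowest to highest: Ba < Cs < Bi < Ge < S.

Ba, Cs, Bi, Ge, S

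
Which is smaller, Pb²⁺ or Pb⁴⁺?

Both ions have Z = 82 protons, but Pb⁴⁺ has lost more electrons, so its remaining electrons feel a larger effective nuclear charge per electron and are pulled in more tightly.
Higher positive charge → smaller ion, so Pb²⁺ > Pb⁴⁺.

Pb⁴⁺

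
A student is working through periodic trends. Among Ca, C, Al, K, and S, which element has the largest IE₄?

Consider each +3 ion: Ca³⁺ is already 1 electron into the core; C³⁺ still has 1 valence electron; Al³⁺ is the bare [Ne] core; K³⁺ is already 2 electrons into the core; S³⁺ still has 3 valence electrons.
Usually core removal costs more than valence removal, but here the competition is close: a tightly held n=2 valence electron can cost more to remove than an n=3 core electron, so the actual values have to decide it.
Valence configurations: C³⁺ [He]2s¹, S³⁺ [Ne]3s²3p¹.
Tabulated IE_4 (kJ/mol): Ca 6491, C 6223, Al 11577, K 5877, S 4556.
So the fourth ionization energies run S < K < C < Ca < Al.

Al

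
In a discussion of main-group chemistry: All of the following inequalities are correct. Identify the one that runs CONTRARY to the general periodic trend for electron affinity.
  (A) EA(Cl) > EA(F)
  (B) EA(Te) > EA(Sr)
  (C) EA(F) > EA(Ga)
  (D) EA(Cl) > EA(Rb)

The general trend: electron affinity increases across a period and decreases down a group.
(A) Cl (period 3, group 17) vs F (period 2, group 17): the stated order contradicts the simple trend.
(B) Te (period 5, group 16) vs Sr (period 5, group 2): the stated order agrees with the simple trend.
(C) F (period 2, group 17) vs Ga (period 4, group 13): the stated order agrees with the simple trend.
(D) Cl (period 3, group 17) vs Rb (period 5, group 1): the stated order agrees with the simple trend.
The exception is (A): F's small 2p subshell makes the incoming electron feel strong e⁻–e⁻ repulsion, so Cl actually releases more energy on gaining an electron.

(A)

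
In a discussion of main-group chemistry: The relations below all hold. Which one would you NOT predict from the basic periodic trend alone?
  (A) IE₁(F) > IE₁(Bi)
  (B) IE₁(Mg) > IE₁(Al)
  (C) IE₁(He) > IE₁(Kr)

The general trend: first ionization energy increases across a period and decreases down a group.
(A) F (period 2, group 17) vs Bi (period 6, group 15): the stated order agrees with the simple trend.
(B) Mg (period 3, group 2) vs Al (period 3, group 13): the stated order contradicts the simple trend.
(C) He (period 1, group 18) vs Kr (period 4, group 18): the stated order agrees with the simple trend.
The exception is (B): Al's single 3p electron is easier to remove than one from Mg's filled 3s².

(B)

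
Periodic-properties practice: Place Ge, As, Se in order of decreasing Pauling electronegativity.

Se > As > Ge

Ge is in period 4, group 14; As is in period 4, group 15; Se is in period 4, group 16.
Atoms toward the upper right of the periodic table pull bonding electrons most strongly.
All lie in period 4, so electronegativity increases left to right.
So from highest to lowest: Se > As > Ge.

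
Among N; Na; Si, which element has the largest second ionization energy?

Consider each +1 ion: N⁺ still has 4 valence electrons; Na⁺ is the bare [Ne] core; Si⁺ still has 3 valence electrons.
Pulling an electron out of a noble-gas core costs far more than removing a remaining valence electron, so Na sits at the high end of IE_2.
Valence configurations: N⁺ [He]2s²2p², Si⁺ [Ne]3s²3p¹.
The numbers (kJ/mol): N 2856, Na 4562, Si 1577.
Hence IE_2: Si < N < Na.

Na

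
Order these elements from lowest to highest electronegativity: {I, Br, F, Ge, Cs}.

Cs, Ge, I, Br, F

F is in period 2, group 17; Ge is in period 4, group 14; Br is in period 4, group 17; I is in period 5, group 17; Cs is in period 6, group 1.
EN rises left→right (higher Z_eff, smaller atoms) and falls top→bottom (larger, more shielded atoms).
These span different periods and groups, so the two trends combine.
Ge > Cs: relative to Cs, both the across-period and down-group shifts push Ge's electronegativity up.
I > Ge: period and group pull opposite ways; the across-period shift dominates (2.66 vs 2.01).
Br > I: they share group 17; the group trend gives Br the larger value.
F > Br: they share group 17; the group trend gives F the larger value.
Tabulated electronegativity (Pauling): F 3.98, Ge 2.01, Br 2.96, I 2.66, Cs 0.79.
So from lowest to highest: Cs < Ge < I < Br < F.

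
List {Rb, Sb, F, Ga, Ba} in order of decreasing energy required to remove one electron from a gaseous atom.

F > Sb > Ga > Ba > Rb

IE₁ increases left→right with effective nuclear charge and decreases top→bottom as the valence shell moves farther out.
These span different periods and groups, so the two trends combine.
Ba > Rb: period and group pull opposite ways; the across-period shift dominates (503 vs 403 kJ/mol).
Ga > Ba: both effects reinforce here, so Ga is clearly the higher of the two.
Sb > Ga: period and group pull opposite ways; the across-period shift dominates (831 vs 579 kJ/mol).
F > Sb: relative to Sb, both the across-period and down-group shifts push F's first ionization energy up.
Tabulated first ionization energy (kJ/mol): F 1681, Ga 579, Rb 403, Sb 831, Ba 503.
So from highest to lowest: F > Sb > Ga > Ba > Rb.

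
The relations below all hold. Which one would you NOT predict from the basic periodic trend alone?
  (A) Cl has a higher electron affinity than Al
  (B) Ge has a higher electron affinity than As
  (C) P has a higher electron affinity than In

(B)

The general trend: electron affinity increases across a period and decreases down a group.
(A) Cl (period 3, group 17) vs Al (period 3, group 13): the stated order agrees with the simple trend.
(B) Ge (period 4, group 14) vs As (period 4, group 15): the stated order contradicts the simple trend.
(C) P (period 3, group 15) vs In (period 5, group 13): the stated order agrees with the simple trend.
The exception is (B): adding an electron to As's half-filled 4p³ is unfavourable, so Ge (4p²) has the more exothermic EA.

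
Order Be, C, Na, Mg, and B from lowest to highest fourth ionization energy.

C < Na < Mg < Be < B

Consider each +3 ion: Be³⁺ is already 1 electron into the core; C³⁺ still has 1 valence electron; Na³⁺ is already 2 electrons into the core; Mg³⁺ is already 1 electron into the core; B³⁺ is the bare [He] core.
Core electrons are held far more tightly than valence electrons, so Na, Mg, Be and B top the IE_4 order.
Tabulated IE_4 (kJ/mol): Be 21007, C 6223, Na 9543, Mg 10543, B 25026.
So the fourth ionization energies run C < Na < Mg < Be < B.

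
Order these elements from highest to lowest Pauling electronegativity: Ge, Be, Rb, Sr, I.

Be is in period 2, group 2; Ge is in period 4, group 14; Rb is in period 5, group 1; Sr is in period 5, group 2; I is in period 5, group 17.
Electronegativity increases across a period and decreases down a group, tracking effective nuclear charge and atomic size.
These span different periods and groups, so the two trends combine.
Sr > Rb: Sr lies to the right of Rb in period 5, so the across-period effect alone puts Sr higher.
Be > Sr: Be sits above Sr in group 2, so the down-group effect alone puts Be higher.
Ge > Be: period and group pull opposite ways; the across-period shift dominates (2.01 vs 1.57).
I > Ge: the two effects oppose for this pair; the across-period effect wins (2.66 vs 2.01).
Approximate values (Pauling): Be 1.57, Ge 2.01, Rb 0.82, Sr 0.95, I 2.66.
So from highest to lowest: I > Ge > Be > Sr > Rb.

I > Ge > Be > Sr > Rb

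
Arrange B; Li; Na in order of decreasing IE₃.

Li > Na > B

IE_3 is the cost of taking one more electron from the +2 cation: B²⁺ still has 1 valence electron; Li²⁺ is already 1 electron into the core; Na²⁺ is already 1 electron into the core.
Breaking into a closed-shell core is much more expensive than removing a leftover valence electron — Na and Li have the largest IE_3 here.
Approximate IE_3 values (kJ/mol): B 3660, Li 11815, Na 6910.
Hence IE_3: B < Na < Li.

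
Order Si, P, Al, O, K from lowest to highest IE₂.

Si, Al, P, K, O

After 1 electron has been removed, what remains? Si⁺ still has 3 valence electrons; P⁺ still has 4 valence electrons; Al⁺ still has 2 valence electrons; O⁺ still has 5 valence electrons; K⁺ is the bare [Ar] core.
Usually core removal costs more than valence removal, but here the competition is close: a tightly held n=2 valence electron can cost more to remove than an n=3 core electron, so the actual values have to decide it.
Valence configurations: Si⁺ [Ne]3s²3p¹, P⁺ [Ne]3s²3p², Al⁺ [Ne]3s², O⁺ [He]2s²2p³.
Si⁺ loses a lone 3p electron whereas Al⁺ must break into a filled 3s² pair, so IE_2(Al) > IE_2(Si) even though Si has the higher nuclear charge.
Tabulated IE_2 (kJ/mol): Si 1577, P 1907, Al 1817, O 3388, K 3052.
So the second ionization energies run Si < Al < P < K < O.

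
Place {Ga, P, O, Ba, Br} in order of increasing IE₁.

Ba < Ga < P < Br < O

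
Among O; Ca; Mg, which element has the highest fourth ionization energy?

Mg

IE_4 is the cost of taking one more electron from the +3 cation: O³⁺ still has 3 valence electrons; Ca³⁺ is already 1 electron into the core; Mg³⁺ is already 1 electron into the core.
Usually core removal costs more than valence removal, but here the competition is close: a tightly held n=2 valence electron can cost more to remove than an n=3 core electron, so the actual values have to decide it.
Tabulated IE_4 (kJ/mol): O 7469, Ca 6491, Mg 10543.
Overall IE_4 order: Ca < O < Mg.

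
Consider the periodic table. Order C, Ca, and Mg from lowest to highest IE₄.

C < Ca < Mg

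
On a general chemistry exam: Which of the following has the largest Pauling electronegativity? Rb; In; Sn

Sn

Rb is in period 5, group 1; In is in period 5, group 13; Sn is in period 5, group 14.
EN rises left→right (higher Z_eff, smaller atoms) and falls top→bottom (larger, more shielded atoms).
All lie in period 5, so electronegativity increases left to right.
The largest Pauling electronegativity among these belongs to Sn.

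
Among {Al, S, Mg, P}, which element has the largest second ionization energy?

S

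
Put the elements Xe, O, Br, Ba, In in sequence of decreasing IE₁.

Removing the outermost electron gets harder across a period and easier down a group.
Here both period and group differ, so the two effects have to be weighed against each other.
In > Ba: relative to Ba, both the across-period and down-group shifts push In's first ionization energy up.
Br > In: relative to In, both the across-period and down-group shifts push Br's first ionization energy up.
Xe > Br: the two effects oppose for this pair; the across-period effect wins (1170 vs 1140 kJ/mol).
O > Xe: the two effects oppose for this pair; the down-group effect wins (1314 vs 1170 kJ/mol).
Approximate values (kJ/mol): O 1314, Br 1140, In 558, Xe 1170, Ba 503.
So from highest to lowest: O > Xe > Br > In > Ba.

O, Xe, Br, In, Ba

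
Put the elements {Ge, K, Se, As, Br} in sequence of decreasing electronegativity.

Br > Se > As > Ge > K

K is in period 4, group 1; Ge is in period 4, group 14; As is in period 4, group 15; Se is in period 4, group 16; Br is in period 4, group 17.
Atoms toward the upper right of the periodic table pull bonding electrons most strongly.
All lie in period 4, so electronegativity increases left to right.
So from highest to lowest: Br > Se > As > Ge > K.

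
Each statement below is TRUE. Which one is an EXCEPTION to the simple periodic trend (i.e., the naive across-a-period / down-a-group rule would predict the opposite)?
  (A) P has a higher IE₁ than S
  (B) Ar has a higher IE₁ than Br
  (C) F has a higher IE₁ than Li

(A)

The general trend: IE₁ increases across a period and decreases down a group.
(A) P (period 3, group 15) vs S (period 3, group 16): the stated order contradicts the simple trend.
(B) Ar (period 3, group 18) vs Br (period 4, group 17): the stated order agrees with the simple trend.
(C) F (period 2, group 17) vs Li (period 2, group 1): the stated order agrees with the simple trend.
The exception is (A): S (3p⁴) ionizes more easily than half-filled P (3p³) because the paired 3p electron in S is pushed out by e⁻–e⁻ repulsion.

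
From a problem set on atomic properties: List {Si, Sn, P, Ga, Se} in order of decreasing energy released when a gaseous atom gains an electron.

Si is in period 3, group 14; P is in period 3, group 15; Ga is in period 4, group 13; Se is in period 4, group 16; Sn is in period 5, group 14.
Atoms with high Z_eff and room in the valence shell (especially the halogens) have the most exothermic electron affinities.
Neither a single period nor a single group — weigh both effects.
P > Ga: both effects reinforce here, so P is clearly the higher of the two.
Sn > P: this pair runs against the simple trend — see the exception note.
Si > Sn: they share group 14; the group trend gives Si the larger value.
Se > Si: the two effects oppose for this pair; the across-period effect wins (195 vs 134 kJ/mol).
Note the exception: Sn has a higher electron affinity than P, contrary to the simple trend — adding an electron to P's half-filled np³ subshell costs electron-pairing energy.
Note the exception: Si has a higher electron affinity than P, contrary to the simple trend — adding an electron to P's half-filled 3p³ is unfavourable, so Si (3p²) has the more exothermic EA.
Approximate values (kJ/mol): Si 134, P 72, Ga 29, Se 195, Sn 107.
So from highest to lowest: Se > Si > Sn > P > Ga.

Se > Si > Sn > P > Ga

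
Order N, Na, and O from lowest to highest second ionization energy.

After 1 electron has been removed, what remains? N⁺ still has 4 valence electrons; Na⁺ is the bare [Ne] core; O⁺ still has 5 valence electrons.
Breaking into a closed-shell core is much more expensive than removing a leftover valence electron — Na has the largest IE_2 here.
Valence configurations: N⁺ [He]2s²2p², O⁺ [He]2s²2p³.
Tabulated IE_2 (kJ/mol): N 2856, Na 4562, O 3388.
Hence IE_2: N < O < Na.

N, O, Na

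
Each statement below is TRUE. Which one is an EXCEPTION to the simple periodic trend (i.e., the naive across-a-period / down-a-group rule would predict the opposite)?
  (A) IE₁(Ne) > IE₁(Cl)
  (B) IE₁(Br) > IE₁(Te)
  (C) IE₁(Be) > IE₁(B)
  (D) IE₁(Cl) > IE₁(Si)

The general trend: IE₁ increases across a period and decreases down a group.
(A) Ne (period 2, group 18) vs Cl (period 3, group 17): the stated order agrees with the simple trend.
(B) Br (period 4, group 17) vs Te (period 5, group 16): the stated order agrees with the simple trend.
(C) Be (period 2, group 2) vs B (period 2, group 13): the stated order contradicts the simple trend.
(D) Cl (period 3, group 17) vs Si (period 3, group 14): the stated order agrees with the simple trend.
The exception is (C): removing B's lone 2p electron is easier than breaking Be's filled 2s².

(C)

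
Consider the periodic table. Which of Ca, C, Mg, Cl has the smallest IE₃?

Cl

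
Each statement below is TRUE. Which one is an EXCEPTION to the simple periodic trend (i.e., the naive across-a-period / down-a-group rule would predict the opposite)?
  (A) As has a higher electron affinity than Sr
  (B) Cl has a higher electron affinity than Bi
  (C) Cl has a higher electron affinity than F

(C)

The general trend: electron affinity increases across a period and decreases down a group.
(A) As (period 4, group 15) vs Sr (period 5, group 2): the stated order agrees with the simple trend.
(B) Cl (period 3, group 17) vs Bi (period 6, group 15): the stated order agrees with the simple trend.
(C) Cl (period 3, group 17) vs F (period 2, group 17): the stated order contradicts the simple trend.
The exception is (C): F's small 2p subshell makes the incoming electron feel strong e⁻–e⁻ repulsion, so Cl actually releases more energy on gaining an electron.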